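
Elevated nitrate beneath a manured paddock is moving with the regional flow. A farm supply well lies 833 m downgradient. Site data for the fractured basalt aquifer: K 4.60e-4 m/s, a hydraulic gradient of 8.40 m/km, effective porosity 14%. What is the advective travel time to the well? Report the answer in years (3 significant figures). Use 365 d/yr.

0.957 years

K = 4.60e-4 m/s × 86400 s/d = 39.74 m/d
q = Ki = 39.74 × 0.0084 = 0.3338 m/d
v_s = q/n_e = 0.3338/0.14 = 2.385 m/d
t = L / v = 833 / 2.385 = 349.3 d
   = 349.3 / 365 = 0.957 yr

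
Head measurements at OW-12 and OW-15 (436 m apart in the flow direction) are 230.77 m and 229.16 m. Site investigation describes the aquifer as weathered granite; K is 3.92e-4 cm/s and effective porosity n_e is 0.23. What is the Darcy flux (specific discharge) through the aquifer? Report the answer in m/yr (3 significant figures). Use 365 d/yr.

0.456 m/yr

Hydraulic gradient i = (230.77 − 229.16) / 436 = 1.61 / 436 = 0.003693
K = 3.92e-4 cm/s × 864 = 0.3387 m/d
Specific discharge q = 0.3387 × 0.003693 = 0.001251 m/d
   = 0.001251 × 365 = 0.456 m/yr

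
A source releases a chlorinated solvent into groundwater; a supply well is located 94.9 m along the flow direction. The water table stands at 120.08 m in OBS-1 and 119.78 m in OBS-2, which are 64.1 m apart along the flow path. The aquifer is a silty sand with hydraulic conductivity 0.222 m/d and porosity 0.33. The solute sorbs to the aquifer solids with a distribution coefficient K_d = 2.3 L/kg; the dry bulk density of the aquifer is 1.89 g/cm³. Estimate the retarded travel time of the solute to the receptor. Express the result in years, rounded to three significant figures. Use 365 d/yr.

1170 years

Hydraulic gradient i = (120.08 − 119.78) / 64.1 = 0.30 / 64.1 = 0.004680
q = Ki = 0.222 × 0.004680 = 0.001039 m/d
Average linear velocity = 0.001039 / 0.33 = 0.003148 m/d
Retardation R = 1 + ρ_b·K_d/n = 1 + 1.89×2.3/0.33 = 14.17
Contaminant velocity v_c = v/R = 0.003148/14.17 = 2.222e-4 m/d
t = L/v_c = 94.9/2.222e-4 = 427200 d
   = 427200/365 = 1170 yr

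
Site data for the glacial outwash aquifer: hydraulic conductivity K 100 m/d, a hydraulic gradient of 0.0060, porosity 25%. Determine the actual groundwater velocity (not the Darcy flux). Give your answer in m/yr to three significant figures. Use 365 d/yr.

876 m/yr

Specific discharge q = 100 × 0.0060 = 0.6000 m/d
Seepage velocity v = q / n = 0.6000 / 0.25 = 2.400 m/d
   = 2.400 × 365 = 876 m/yr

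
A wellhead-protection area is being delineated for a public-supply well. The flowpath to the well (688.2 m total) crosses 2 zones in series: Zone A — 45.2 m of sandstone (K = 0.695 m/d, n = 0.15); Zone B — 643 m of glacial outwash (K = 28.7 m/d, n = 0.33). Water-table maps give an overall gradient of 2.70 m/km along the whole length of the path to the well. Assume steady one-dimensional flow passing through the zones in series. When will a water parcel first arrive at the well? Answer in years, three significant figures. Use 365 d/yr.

For zones in series the flux q is common to all zones; the equivalent conductivity is the harmonic (thickness-weighted) mean, K_eq = L_total / Σ(L_j/K_j).
Σ(L/K) = 45.2/0.695 + 643/28.7 = 65.04 + 22.40 = 87.44 d
K_eq = L_total / Σ(L/K) = 688.2 / 87.44 = 7.871 m/d
q = K_eq · i = 7.871 × 0.0027 = 0.02125 m/d (same in every zone)
Zone A: v = q/n = 0.02125/0.15 = 0.1417 m/d → t_A = 45.2/0.1417 = 319.1 d
Zone B: v = q/n = 0.02125/0.33 = 0.06440 m/d → t_B = 643/0.06440 = 9985 d
Total t = 319.1 + 9985 = 10300 d
   = 10300 / 365 = 28.2 yr

28.2 years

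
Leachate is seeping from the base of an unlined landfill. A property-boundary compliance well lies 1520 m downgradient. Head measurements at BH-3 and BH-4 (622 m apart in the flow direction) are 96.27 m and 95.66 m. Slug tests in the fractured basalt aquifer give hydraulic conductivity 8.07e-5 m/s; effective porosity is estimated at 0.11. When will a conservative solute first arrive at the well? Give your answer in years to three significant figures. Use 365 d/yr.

Hydraulic gradient i = (96.27 − 95.66) / 622 = 0.61 / 622 = 9.807e-4
K = 8.07e-5 m/s × 86400 s/d = 6.972 m/d
q = Ki = 6.972 × 9.807e-4 = 0.006838 m/d
v = Ki/n = 6.972·9.807e-4/0.11 = 0.06216 m/d
t = L / v = 1520 / 0.06216 = 24450 d
   = 24450 / 365 = 67.0 yr

67.0 years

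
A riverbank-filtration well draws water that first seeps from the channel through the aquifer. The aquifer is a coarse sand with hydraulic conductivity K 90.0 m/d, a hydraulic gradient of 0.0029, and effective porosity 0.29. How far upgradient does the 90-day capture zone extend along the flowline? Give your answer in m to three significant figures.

Specific discharge q = 90.0 × 0.0029 = 0.2610 m/d
v_s = q/n_e = 0.2610/0.29 = 0.9000 m/d
L = v × T = 0.9000 × 90 = 81.00 m

81.0 m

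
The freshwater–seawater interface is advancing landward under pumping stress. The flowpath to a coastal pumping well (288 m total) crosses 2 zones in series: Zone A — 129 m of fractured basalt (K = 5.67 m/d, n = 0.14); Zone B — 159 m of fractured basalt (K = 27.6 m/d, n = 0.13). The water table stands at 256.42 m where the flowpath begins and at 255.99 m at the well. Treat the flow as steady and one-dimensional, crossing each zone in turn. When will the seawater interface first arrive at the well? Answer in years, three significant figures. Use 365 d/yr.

Total head drop ΔH = 256.42 − 255.99 = 0.43 m
Steady 1-D flow in series ⇒ the Darcy flux q is identical in every zone and the zone head losses add (resistances L/K in series).
Σ(L/K) = 129/5.67 + 159/27.6 = 22.75 + 5.761 = 28.51 d
q = ΔH / Σ(L/K) = 0.43 / 28.51 = 0.01508 m/d (same in every zone)
Zone A: v = q/n = 0.01508/0.14 = 0.1077 m/d → t_A = 129/0.1077 = 1198 d
Zone B: v = q/n = 0.01508/0.13 = 0.1160 m/d → t_B = 159/0.1160 = 1371 d
Total t = 1198 + 1371 = 2568 d
   = 2568 / 365 = 7.04 yr

7.04 years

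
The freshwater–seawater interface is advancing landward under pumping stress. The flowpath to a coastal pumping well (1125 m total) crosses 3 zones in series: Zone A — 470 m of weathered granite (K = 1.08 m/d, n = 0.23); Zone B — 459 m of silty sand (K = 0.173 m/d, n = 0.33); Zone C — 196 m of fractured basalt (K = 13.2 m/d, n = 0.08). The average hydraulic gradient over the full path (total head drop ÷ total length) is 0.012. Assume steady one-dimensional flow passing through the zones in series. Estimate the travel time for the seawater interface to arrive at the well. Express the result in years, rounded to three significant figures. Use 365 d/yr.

173 years

For zones in series the flux q is common to all zones; the equivalent conductivity is the harmonic (thickness-weighted) mean, K_eq = L_total / Σ(L_j/K_j).
Σ(L/K) = 470/1.08 + 459/0.173 + 196/13.2 = 435.2 + 2653 + 14.85 = 3103 d
K_eq = L_total / Σ(L/K) = 1125 / 3103 = 0.3625 m/d
q = K_eq · i = 0.3625 × 0.012 = 0.004350 m/d (same in every zone)
Zone A: v = q/n = 0.004350/0.23 = 0.01891 m/d → t_A = 470/0.01891 = 24850 d
Zone B: v = q/n = 0.004350/0.33 = 0.01318 m/d → t_B = 459/0.01318 = 34820 d
Zone C: v = q/n = 0.004350/0.08 = 0.05438 m/d → t_C = 196/0.05438 = 3604 d
Total t = 24850 + 34820 + 3604 = 63270 d
   = 63270 / 365 = 173 yr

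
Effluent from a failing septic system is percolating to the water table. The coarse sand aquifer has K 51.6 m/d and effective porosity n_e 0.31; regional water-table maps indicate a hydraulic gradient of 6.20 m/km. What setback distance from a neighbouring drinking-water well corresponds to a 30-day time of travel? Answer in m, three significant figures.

Specific discharge q = 51.6 × 0.0062 = 0.3199 m/d
Average linear velocity = 0.3199 / 0.31 = 1.032 m/d
L = v × T = 1.032 × 30 = 30.96 m

31.0 m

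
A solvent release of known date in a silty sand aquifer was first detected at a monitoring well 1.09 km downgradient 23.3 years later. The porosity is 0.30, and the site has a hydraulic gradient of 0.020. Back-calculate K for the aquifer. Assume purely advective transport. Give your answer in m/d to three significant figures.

1.92 m/d

t = 23.3 years = 8505 d
L = 1.09 km = 1090 m
v = L / t = 1090 / 8505 = 0.1282 m/d
K = v · n / i = 0.1282 × 0.30 / 0.020 = 1.92 m/d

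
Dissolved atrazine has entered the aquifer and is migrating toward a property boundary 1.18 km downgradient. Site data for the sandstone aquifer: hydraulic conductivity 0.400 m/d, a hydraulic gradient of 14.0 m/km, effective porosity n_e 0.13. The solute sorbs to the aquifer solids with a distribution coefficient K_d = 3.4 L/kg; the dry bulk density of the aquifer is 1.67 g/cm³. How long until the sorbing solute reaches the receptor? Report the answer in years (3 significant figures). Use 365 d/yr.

3350 years

Darcy flux q = K·i = 0.400 × 0.014 = 0.005600 m/d
Average linear velocity = 0.005600 / 0.13 = 0.04308 m/d
Retardation R = 1 + ρ_b·K_d/n = 1 + 1.67×3.4/0.13 = 44.68
Contaminant velocity v_c = v/R = 0.04308/44.68 = 9.642e-4 m/d
L = 1.18 km = 1180 m
t = L/v_c = 1180/9.642e-4 = 1.224e6 d
   = 1.224e6/365 = 3350 yr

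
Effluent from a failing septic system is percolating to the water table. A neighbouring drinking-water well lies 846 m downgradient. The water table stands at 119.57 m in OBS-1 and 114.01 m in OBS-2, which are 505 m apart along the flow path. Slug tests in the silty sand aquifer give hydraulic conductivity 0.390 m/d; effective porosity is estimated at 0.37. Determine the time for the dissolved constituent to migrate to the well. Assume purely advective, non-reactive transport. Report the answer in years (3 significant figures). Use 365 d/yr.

200 years

Hydraulic gradient i = (119.57 − 114.01) / 505 = 5.56 / 505 = 0.01101
q = Ki = 0.390 × 0.01101 = 0.004294 m/d
Average linear velocity = 0.004294 / 0.37 = 0.01161 m/d
t = L / v = 846 / 0.01161 = 72900 d
   = 72900 / 365 = 200 yr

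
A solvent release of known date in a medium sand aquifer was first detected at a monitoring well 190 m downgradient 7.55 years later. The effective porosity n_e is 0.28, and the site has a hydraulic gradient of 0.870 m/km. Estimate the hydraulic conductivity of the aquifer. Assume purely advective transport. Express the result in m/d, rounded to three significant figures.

22.2 m/d

t = 7.55 years = 2756 d
v = L / t = 190 / 2756 = 0.06895 m/d
K = v · n / i = 0.06895 × 0.28 / 8.7e-4 = 22.2 m/d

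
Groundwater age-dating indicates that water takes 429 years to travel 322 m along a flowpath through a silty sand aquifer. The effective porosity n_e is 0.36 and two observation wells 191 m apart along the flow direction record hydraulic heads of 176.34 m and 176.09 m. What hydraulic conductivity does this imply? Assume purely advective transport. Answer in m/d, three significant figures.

Hydraulic gradient i = (176.34 − 176.09) / 191 = 0.25 / 191 = 0.001309
t = 429 years = 156600 d
v = L / t = 322 / 156600 = 0.002056 m/d
K = v · n / i = 0.002056 × 0.36 / 0.001309 = 0.566 m/d

0.566 m/d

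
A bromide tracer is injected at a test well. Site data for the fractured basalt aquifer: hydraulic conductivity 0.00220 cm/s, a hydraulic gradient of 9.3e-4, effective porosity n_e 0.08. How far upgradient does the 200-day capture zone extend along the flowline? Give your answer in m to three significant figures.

4.42 m

K = 0.00220 cm/s × 864 = 1.901 m/d
Specific discharge q = 1.901 × 9.3e-4 = 0.001768 m/d
v = Ki/n = 1.901·9.3e-4/0.08 = 0.02210 m/d
L = v × T = 0.02210 × 200 = 4.419 m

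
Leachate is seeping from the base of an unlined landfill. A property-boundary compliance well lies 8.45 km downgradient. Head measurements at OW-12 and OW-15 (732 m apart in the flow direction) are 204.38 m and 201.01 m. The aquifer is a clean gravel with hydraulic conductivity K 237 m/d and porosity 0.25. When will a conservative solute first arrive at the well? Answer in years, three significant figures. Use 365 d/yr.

Hydraulic gradient i = (204.38 − 201.01) / 732 = 3.37 / 732 = 0.004604
Specific discharge q = 237 × 0.004604 = 1.091 m/d
Seepage velocity v = q / n = 1.091 / 0.25 = 4.364 m/d
L = 8.45 km = 8450 m
t = L / v = 8450 / 4.364 = 1936 d
   = 1936 / 365 = 5.30 yr

5.30 years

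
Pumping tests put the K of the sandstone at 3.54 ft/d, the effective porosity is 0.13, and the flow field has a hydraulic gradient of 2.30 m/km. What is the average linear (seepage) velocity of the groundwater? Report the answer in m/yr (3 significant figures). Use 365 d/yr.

6.97 m/yr

K = 3.54 ft/d × 0.3048 = 1.079 m/d
q = Ki = 1.079 × 0.0023 = 0.002482 m/d
v = Ki/n = 1.079·0.0023/0.13 = 0.01909 m/d
   = 0.01909 × 365 = 6.97 m/yr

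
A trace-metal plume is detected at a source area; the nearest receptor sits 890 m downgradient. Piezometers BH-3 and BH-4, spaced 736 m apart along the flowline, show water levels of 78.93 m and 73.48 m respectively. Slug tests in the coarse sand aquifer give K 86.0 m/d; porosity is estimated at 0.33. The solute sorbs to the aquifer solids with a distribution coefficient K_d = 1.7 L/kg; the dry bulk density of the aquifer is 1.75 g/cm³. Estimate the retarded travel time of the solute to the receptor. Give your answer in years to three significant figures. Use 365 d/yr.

Hydraulic gradient i = (78.93 − 73.48) / 736 = 5.45 / 736 = 0.007405
Darcy flux q = K·i = 86.0 × 0.007405 = 0.6368 m/d
v_s = q/n_e = 0.6368/0.33 = 1.930 m/d
Retardation R = 1 + ρ_b·K_d/n = 1 + 1.75×1.7/0.33 = 10.02
Contaminant velocity v_c = v/R = 1.930/10.02 = 0.1927 m/d
t = L/v_c = 890/0.1927 = 4619 d
   = 4619/365 = 12.7 yr

12.7 years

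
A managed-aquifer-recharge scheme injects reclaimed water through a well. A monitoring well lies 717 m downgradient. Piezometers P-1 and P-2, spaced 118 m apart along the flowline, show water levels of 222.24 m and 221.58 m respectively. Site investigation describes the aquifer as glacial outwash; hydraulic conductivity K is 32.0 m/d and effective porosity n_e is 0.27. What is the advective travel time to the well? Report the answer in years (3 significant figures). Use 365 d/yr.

2.96 years

Hydraulic gradient i = (222.24 − 221.58) / 118 = 0.66 / 118 = 0.005593
q = Ki = 32.0 × 0.005593 = 0.1790 m/d
v_s = q/n_e = 0.1790/0.27 = 0.6629 m/d
t = L / v = 717 / 0.6629 = 1082 d
   = 1082 / 365 = 2.96 yr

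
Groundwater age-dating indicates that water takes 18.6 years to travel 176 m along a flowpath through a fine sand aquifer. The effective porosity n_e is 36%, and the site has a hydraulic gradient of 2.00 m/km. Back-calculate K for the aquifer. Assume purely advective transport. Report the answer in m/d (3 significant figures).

4.67 m/d

t = 18.6 years = 6789 d
v = L / t = 176 / 6789 = 0.02592 m/d
K = v · n / i = 0.02592 × 0.36 / 0.0020 = 4.67 m/d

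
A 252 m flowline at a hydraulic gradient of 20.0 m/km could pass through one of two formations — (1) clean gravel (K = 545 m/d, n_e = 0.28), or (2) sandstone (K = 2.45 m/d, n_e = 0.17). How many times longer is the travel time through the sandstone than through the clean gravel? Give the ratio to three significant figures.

Unit 1 (clean gravel): v = 545×0.020/0.28 = 38.93 m/d, t = 252/38.93 = 6.473 d
Unit 2 (sandstone): v = 2.45×0.020/0.17 = 0.2882 m/d, t = 252/0.2882 = 874.3 d
t(sandstone) / t(clean gravel) = 874.3/6.473 = 135

135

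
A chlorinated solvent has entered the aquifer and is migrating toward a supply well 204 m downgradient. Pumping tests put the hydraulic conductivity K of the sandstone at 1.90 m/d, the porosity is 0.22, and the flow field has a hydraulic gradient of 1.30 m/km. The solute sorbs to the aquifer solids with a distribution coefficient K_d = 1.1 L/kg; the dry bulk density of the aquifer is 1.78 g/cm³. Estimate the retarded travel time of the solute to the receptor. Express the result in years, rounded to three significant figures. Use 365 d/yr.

q = Ki = 1.90 × 0.0013 = 0.002470 m/d
v = Ki/n = 1.90·0.0013/0.22 = 0.01123 m/d
Retardation R = 1 + ρ_b·K_d/n = 1 + 1.78×1.1/0.22 = 9.900
Contaminant velocity v_c = v/R = 0.01123/9.900 = 0.001134 m/d
t = L/v_c = 204/0.001134 = 179900 d
   = 179900/365 = 493 yr

493 years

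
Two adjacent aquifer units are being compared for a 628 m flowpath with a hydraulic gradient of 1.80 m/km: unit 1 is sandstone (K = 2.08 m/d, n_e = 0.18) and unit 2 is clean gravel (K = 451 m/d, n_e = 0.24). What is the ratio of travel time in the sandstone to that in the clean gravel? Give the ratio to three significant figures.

Unit 1 (sandstone): v = 2.08×0.0018/0.18 = 0.02080 m/d, t = 628/0.02080 = 30190 d
Unit 2 (clean gravel): v = 451×0.0018/0.24 = 3.383 m/d, t = 628/3.383 = 185.7 d
t(sandstone) / t(clean gravel) = 30190/185.7 = 163

163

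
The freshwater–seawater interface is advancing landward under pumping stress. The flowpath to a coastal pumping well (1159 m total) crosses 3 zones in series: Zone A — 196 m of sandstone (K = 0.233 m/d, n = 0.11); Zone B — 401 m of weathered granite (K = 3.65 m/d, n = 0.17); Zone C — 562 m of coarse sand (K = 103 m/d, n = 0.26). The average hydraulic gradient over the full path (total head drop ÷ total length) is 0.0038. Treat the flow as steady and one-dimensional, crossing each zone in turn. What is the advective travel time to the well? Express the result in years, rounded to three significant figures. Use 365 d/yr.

For zones in series the flux q is common to all zones; the equivalent conductivity is the harmonic (thickness-weighted) mean, K_eq = L_total / Σ(L_j/K_j).
Σ(L/K) = 196/0.233 + 401/3.65 + 562/103 = 841.2 + 109.9 + 5.456 = 956.5 d
K_eq = L_total / Σ(L/K) = 1159 / 956.5 = 1.212 m/d
q = K_eq · i = 1.212 × 0.0038 = 0.004604 m/d (same in every zone)
Zone A: v = q/n = 0.004604/0.11 = 0.04186 m/d → t_A = 196/0.04186 = 4682 d
Zone B: v = q/n = 0.004604/0.17 = 0.02708 m/d → t_B = 401/0.02708 = 14810 d
Zone C: v = q/n = 0.004604/0.26 = 0.01771 m/d → t_C = 562/0.01771 = 31730 d
Total t = 4682 + 14810 + 31730 = 51220 d
   = 51220 / 365 = 140 yr

140 years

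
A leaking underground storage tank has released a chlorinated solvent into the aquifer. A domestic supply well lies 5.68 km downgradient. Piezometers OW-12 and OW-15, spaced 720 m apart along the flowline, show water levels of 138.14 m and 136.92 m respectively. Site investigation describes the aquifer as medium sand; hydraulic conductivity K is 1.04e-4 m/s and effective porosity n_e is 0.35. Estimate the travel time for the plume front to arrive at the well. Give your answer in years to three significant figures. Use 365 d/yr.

358 years

Hydraulic gradient i = (138.14 − 136.92) / 720 = 1.22 / 720 = 0.001694
K = 1.04e-4 m/s × 86400 s/d = 8.986 m/d
Specific discharge q = 8.986 × 0.001694 = 0.01523 m/d
v = Ki/n = 8.986·0.001694/0.35 = 0.04350 m/d
L = 5.68 km = 5680 m
t = L / v = 5680 / 0.04350 = 130600 d
   = 130600 / 365 = 358 yr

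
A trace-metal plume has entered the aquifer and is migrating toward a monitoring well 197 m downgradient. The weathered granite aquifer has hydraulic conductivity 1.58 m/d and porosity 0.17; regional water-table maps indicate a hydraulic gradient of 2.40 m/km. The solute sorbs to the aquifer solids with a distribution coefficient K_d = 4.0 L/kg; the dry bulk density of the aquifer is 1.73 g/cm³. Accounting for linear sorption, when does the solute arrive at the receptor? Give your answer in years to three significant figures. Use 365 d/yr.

Darcy flux q = K·i = 1.58 × 0.0024 = 0.003792 m/d
Seepage velocity v = q / n = 0.003792 / 0.17 = 0.02231 m/d
Retardation R = 1 + ρ_b·K_d/n = 1 + 1.73×4.0/0.17 = 41.71
Contaminant velocity v_c = v/R = 0.02231/41.71 = 5.348e-4 m/d
t = L/v_c = 197/5.348e-4 = 368300 d
   = 368300/365 = 1010 yr

1010 years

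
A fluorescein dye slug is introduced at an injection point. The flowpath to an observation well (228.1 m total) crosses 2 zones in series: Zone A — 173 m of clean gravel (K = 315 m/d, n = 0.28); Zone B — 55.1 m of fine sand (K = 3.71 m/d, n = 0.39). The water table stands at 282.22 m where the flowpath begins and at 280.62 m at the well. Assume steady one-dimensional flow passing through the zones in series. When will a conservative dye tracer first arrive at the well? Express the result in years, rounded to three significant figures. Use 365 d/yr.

Total head drop ΔH = 282.22 − 280.62 = 1.60 m
Steady 1-D flow in series ⇒ the Darcy flux q is identical in every zone and the zone head losses add (resistances L/K in series).
Σ(L/K) = 173/315 + 55.1/3.71 = 0.5492 + 14.85 = 15.40 d
q = ΔH / Σ(L/K) = 1.60 / 15.40 = 0.1039 m/d (same in every zone)
Zone A: v = q/n = 0.1039/0.28 = 0.3710 m/d → t_A = 173/0.3710 = 466.3 d
Zone B: v = q/n = 0.1039/0.39 = 0.2664 m/d → t_B = 55.1/0.2664 = 206.8 d
Total t = 466.3 + 206.8 = 673.1 d
   = 673.1 / 365 = 1.84 yr

1.84 years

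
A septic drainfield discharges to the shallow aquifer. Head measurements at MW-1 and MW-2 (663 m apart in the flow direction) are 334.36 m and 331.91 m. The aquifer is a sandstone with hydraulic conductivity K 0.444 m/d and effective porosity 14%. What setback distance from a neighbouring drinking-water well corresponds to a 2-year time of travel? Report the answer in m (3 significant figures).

Hydraulic gradient i = (334.36 − 331.91) / 663 = 2.45 / 663 = 0.003695
Specific discharge q = 0.444 × 0.003695 = 0.001641 m/d
v = Ki/n = 0.444·0.003695/0.14 = 0.01172 m/d
T = 2 yr × 365 = 730 d
L = v × T = 0.01172 × 730 = 8.555 m

8.56 m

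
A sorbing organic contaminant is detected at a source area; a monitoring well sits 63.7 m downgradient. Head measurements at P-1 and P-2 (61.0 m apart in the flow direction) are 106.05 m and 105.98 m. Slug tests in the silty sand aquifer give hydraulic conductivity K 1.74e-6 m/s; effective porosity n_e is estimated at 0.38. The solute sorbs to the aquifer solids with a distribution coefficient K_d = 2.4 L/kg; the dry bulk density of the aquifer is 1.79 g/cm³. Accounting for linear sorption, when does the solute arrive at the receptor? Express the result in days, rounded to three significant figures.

Hydraulic gradient i = (106.05 − 105.98) / 61.0 = 0.07 / 61.0 = 0.001148
K = 1.74e-6 m/s × 86400 s/d = 0.1503 m/d
Darcy flux q = K·i = 0.1503 × 0.001148 = 1.725e-4 m/d
v = Ki/n = 0.1503·0.001148/0.38 = 4.540e-4 m/d
Retardation R = 1 + ρ_b·K_d/n = 1 + 1.79×2.4/0.38 = 12.31
Contaminant velocity v_c = v/R = 4.540e-4/12.31 = 3.689e-5 m/d
t = L/v_c = 63.7/3.689e-5 = 1.727e6 d

1.73e6 days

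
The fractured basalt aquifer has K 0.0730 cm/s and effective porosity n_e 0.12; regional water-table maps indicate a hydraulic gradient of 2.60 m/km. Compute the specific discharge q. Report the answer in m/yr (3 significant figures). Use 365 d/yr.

59.9 m/yr

K = 0.0730 cm/s × 864 = 63.07 m/d
q = Ki = 63.07 × 0.0026 = 0.1640 m/d
   = 0.1640 × 365 = 59.9 m/yr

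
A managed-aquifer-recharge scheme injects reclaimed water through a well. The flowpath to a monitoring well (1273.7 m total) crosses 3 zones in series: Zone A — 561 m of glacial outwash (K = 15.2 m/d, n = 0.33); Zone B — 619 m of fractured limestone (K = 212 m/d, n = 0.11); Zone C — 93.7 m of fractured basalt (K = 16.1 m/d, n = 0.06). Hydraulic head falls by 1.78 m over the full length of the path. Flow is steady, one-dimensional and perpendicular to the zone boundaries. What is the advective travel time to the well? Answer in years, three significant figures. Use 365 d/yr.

Steady 1-D flow in series ⇒ the Darcy flux q is identical in every zone and the zone head losses add (resistances L/K in series).
Σ(L/K) = 561/15.2 + 619/212 + 93.7/16.1 = 36.91 + 2.920 + 5.820 = 45.65 d
q = ΔH / Σ(L/K) = 1.78 / 45.65 = 0.03899 m/d (same in every zone)
Zone A: v = q/n = 0.03899/0.33 = 0.1182 m/d → t_A = 561/0.1182 = 4748 d
Zone B: v = q/n = 0.03899/0.11 = 0.3545 m/d → t_B = 619/0.3545 = 1746 d
Zone C: v = q/n = 0.03899/0.06 = 0.6499 m/d → t_C = 93.7/0.6499 = 144.2 d
Total t = 4748 + 1746 + 144.2 = 6638 d
   = 6638 / 365 = 18.2 yr

18.2 years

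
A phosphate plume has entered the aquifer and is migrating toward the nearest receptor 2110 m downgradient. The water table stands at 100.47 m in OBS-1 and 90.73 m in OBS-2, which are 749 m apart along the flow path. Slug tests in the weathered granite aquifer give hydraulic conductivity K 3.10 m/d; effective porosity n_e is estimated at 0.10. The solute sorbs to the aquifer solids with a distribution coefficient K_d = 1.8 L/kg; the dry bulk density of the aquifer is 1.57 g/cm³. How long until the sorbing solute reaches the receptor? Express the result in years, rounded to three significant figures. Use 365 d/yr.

Hydraulic gradient i = (100.47 − 90.73) / 749 = 9.74 / 749 = 0.01300
q = Ki = 3.10 × 0.01300 = 0.04031 m/d
Seepage velocity v = q / n = 0.04031 / 0.10 = 0.4031 m/d
Retardation R = 1 + ρ_b·K_d/n = 1 + 1.57×1.8/0.10 = 29.26
Contaminant velocity v_c = v/R = 0.4031/29.26 = 0.01378 m/d
t = L/v_c = 2110/0.01378 = 153200 d
   = 153200/365 = 420 yr

420 years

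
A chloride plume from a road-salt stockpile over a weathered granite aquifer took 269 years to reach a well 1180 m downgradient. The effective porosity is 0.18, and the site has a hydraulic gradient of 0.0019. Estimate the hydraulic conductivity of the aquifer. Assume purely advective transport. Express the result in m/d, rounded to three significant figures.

t = 269 years = 98190 d
v = L / t = 1180 / 98190 = 0.01202 m/d
K = v · n / i = 0.01202 × 0.18 / 0.0019 = 1.14 m/d

1.14 m/d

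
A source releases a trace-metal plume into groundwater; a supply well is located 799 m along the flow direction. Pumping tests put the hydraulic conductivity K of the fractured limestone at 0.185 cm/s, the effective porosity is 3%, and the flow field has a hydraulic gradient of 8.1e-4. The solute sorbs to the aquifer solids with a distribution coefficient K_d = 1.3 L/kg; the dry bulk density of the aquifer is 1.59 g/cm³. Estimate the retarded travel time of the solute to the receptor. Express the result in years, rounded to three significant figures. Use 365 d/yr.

35.5 years

K = 0.185 cm/s × 864 = 159.8 m/d
Darcy flux q = K·i = 159.8 × 8.1e-4 = 0.1295 m/d
v = Ki/n = 159.8·8.1e-4/0.03 = 4.316 m/d
Retardation R = 1 + ρ_b·K_d/n = 1 + 1.59×1.3/0.03 = 69.90
Contaminant velocity v_c = v/R = 4.316/69.90 = 0.06174 m/d
t = L/v_c = 799/0.06174 = 12940 d
   = 12940/365 = 35.5 yr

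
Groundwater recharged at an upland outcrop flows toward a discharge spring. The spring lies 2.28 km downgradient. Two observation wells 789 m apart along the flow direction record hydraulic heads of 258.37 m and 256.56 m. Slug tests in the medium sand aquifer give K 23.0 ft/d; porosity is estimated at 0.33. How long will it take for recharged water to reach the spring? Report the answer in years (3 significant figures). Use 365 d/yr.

Hydraulic gradient i = (258.37 − 256.56) / 789 = 1.81 / 789 = 0.002294
K = 23.0 ft/d × 0.3048 = 7.010 m/d
Specific discharge q = 7.010 × 0.002294 = 0.01608 m/d
Seepage velocity v = q / n = 0.01608 / 0.33 = 0.04873 m/d
L = 2.28 km = 2280 m
t = L / v = 2280 / 0.04873 = 46780 d
   = 46780 / 365 = 128 yr

128 years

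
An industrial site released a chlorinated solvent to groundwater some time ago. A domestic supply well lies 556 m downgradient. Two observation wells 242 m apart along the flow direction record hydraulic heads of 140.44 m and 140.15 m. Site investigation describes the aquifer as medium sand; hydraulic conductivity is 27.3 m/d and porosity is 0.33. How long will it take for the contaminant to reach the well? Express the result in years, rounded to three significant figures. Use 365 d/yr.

Hydraulic gradient i = (140.44 − 140.15) / 242 = 0.29 / 242 = 0.001198
Darcy flux q = K·i = 27.3 × 0.001198 = 0.03271 m/d
v_s = q/n_e = 0.03271/0.33 = 0.09914 m/d
t = L / v = 556 / 0.09914 = 5608 d
   = 5608 / 365 = 15.4 yr

15.4 years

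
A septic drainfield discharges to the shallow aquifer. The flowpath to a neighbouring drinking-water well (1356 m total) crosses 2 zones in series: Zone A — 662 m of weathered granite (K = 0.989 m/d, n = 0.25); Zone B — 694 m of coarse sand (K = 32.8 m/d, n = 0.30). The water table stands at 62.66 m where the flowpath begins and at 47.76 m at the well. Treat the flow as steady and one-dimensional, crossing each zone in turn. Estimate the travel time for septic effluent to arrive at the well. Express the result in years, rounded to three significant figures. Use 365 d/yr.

Total head drop ΔH = 62.66 − 47.76 = 14.90 m
Steady 1-D flow in series ⇒ the Darcy flux q is identical in every zone and the zone head losses add (resistances L/K in series).
Σ(L/K) = 662/0.989 + 694/32.8 = 669.4 + 21.16 = 690.5 d
q = ΔH / Σ(L/K) = 14.90 / 690.5 = 0.02158 m/d (same in every zone)
Zone A: v = q/n = 0.02158/0.25 = 0.08631 m/d → t_A = 662/0.08631 = 7670 d
Zone B: v = q/n = 0.02158/0.30 = 0.07193 m/d → t_B = 694/0.07193 = 9649 d
Total t = 7670 + 9649 = 17320 d
   = 17320 / 365 = 47.4 yr

47.4 years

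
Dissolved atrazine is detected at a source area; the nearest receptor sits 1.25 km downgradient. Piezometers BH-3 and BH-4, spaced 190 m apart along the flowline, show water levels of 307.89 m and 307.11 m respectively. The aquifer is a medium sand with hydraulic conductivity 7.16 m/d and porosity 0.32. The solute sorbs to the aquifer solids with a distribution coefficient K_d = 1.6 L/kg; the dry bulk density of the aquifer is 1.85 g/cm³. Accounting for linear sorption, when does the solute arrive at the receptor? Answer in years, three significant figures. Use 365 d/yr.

Hydraulic gradient i = (307.89 − 307.11) / 190 = 0.78 / 190 = 0.004105
Darcy flux q = K·i = 7.16 × 0.004105 = 0.02939 m/d
v = Ki/n = 7.16·0.004105/0.32 = 0.09186 m/d
Retardation R = 1 + ρ_b·K_d/n = 1 + 1.85×1.6/0.32 = 10.25
Contaminant velocity v_c = v/R = 0.09186/10.25 = 0.008961 m/d
L = 1.25 km = 1250 m
t = L/v_c = 1250/0.008961 = 139500 d
   = 139500/365 = 382 yr

382 years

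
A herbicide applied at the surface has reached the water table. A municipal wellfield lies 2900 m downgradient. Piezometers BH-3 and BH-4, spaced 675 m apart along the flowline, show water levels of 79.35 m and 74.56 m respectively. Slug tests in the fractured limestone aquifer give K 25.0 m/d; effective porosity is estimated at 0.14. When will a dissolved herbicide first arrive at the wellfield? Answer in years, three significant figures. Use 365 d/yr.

6.27 years

Hydraulic gradient i = (79.35 − 74.56) / 675 = 4.79 / 675 = 0.007096
q = Ki = 25.0 × 0.007096 = 0.1774 m/d
Average linear velocity = 0.1774 / 0.14 = 1.267 m/d
t = L / v = 2900 / 1.267 = 2289 d
   = 2289 / 365 = 6.27 yr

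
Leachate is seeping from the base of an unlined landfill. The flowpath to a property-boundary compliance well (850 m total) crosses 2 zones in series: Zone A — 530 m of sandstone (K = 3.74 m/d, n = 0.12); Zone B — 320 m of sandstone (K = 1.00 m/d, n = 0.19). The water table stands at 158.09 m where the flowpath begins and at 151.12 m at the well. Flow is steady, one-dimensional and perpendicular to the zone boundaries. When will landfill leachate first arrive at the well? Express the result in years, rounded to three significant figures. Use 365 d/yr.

Total head drop ΔH = 158.09 − 151.12 = 6.97 m
Continuity: the same q passes through each zone, so ΔH = q·Σ(L_j/K_j) — the zones act as resistances in series.
Σ(L/K) = 530/3.74 + 320/1.00 = 141.7 + 320.0 = 461.7 d
q = ΔH / Σ(L/K) = 6.97 / 461.7 = 0.01510 m/d (same in every zone)
Zone A: v = q/n = 0.01510/0.12 = 0.1258 m/d → t_A = 530/0.1258 = 4213 d
Zone B: v = q/n = 0.01510/0.19 = 0.07945 m/d → t_B = 320/0.07945 = 4028 d
Total t = 4213 + 4028 = 8241 d
   = 8241 / 365 = 22.6 yr

22.6 years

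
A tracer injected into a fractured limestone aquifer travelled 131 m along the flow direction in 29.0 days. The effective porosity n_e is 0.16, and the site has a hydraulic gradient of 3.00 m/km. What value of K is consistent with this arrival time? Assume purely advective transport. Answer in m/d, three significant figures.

241 m/d

v = L / t = 131 / 29.0 = 4.517 m/d
K = v · n / i = 4.517 × 0.16 / 0.0030 = 241 m/d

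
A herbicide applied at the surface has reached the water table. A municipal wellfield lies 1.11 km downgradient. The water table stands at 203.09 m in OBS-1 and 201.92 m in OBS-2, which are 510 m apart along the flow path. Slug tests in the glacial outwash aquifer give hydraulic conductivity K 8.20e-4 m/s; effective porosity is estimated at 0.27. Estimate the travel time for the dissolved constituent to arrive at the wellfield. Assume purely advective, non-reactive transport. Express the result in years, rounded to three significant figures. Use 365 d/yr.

5.05 years

Hydraulic gradient i = (203.09 − 201.92) / 510 = 1.17 / 510 = 0.002294
K = 8.20e-4 m/s × 86400 s/d = 70.85 m/d
q = Ki = 70.85 × 0.002294 = 0.1625 m/d
Average linear velocity = 0.1625 / 0.27 = 0.6020 m/d
L = 1.11 km = 1110 m
t = L / v = 1110 / 0.6020 = 1844 d
   = 1844 / 365 = 5.05 yr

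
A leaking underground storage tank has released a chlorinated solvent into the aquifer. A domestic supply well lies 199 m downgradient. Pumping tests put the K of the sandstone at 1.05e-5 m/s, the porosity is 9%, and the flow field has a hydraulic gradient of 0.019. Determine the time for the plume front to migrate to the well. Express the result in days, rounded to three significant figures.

K = 1.05e-5 m/s × 86400 s/d = 0.9072 m/d
Darcy flux q = K·i = 0.9072 × 0.019 = 0.01724 m/d
Average linear velocity = 0.01724 / 0.09 = 0.1915 m/d
t = L / v = 199 / 0.1915 = 1039 d

1040 days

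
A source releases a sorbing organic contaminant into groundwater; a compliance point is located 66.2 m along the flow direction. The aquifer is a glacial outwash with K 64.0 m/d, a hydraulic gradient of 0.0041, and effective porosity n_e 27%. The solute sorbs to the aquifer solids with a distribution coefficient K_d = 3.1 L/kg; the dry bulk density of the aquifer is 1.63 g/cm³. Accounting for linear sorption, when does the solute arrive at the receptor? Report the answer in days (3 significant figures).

Darcy flux q = K·i = 64.0 × 0.0041 = 0.2624 m/d
v_s = q/n_e = 0.2624/0.27 = 0.9719 m/d
Retardation R = 1 + ρ_b·K_d/n = 1 + 1.63×3.1/0.27 = 19.71
Contaminant velocity v_c = v/R = 0.9719/19.71 = 0.04930 m/d
t = L/v_c = 66.2/0.04930 = 1343 d

1340 days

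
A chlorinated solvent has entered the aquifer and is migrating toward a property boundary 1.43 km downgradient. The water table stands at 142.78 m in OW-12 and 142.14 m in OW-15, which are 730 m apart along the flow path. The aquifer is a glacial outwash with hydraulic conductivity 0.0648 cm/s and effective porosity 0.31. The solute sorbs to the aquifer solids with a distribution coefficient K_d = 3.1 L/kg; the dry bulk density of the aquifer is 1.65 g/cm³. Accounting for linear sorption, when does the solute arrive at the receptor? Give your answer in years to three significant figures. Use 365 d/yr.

433 years

Hydraulic gradient i = (142.78 − 142.14) / 730 = 0.64 / 730 = 8.767e-4
K = 0.0648 cm/s × 864 = 55.99 m/d
q = Ki = 55.99 × 8.767e-4 = 0.04908 m/d
v = Ki/n = 55.99·8.767e-4/0.31 = 0.1583 m/d
Retardation R = 1 + ρ_b·K_d/n = 1 + 1.65×3.1/0.31 = 17.50
Contaminant velocity v_c = v/R = 0.1583/17.50 = 0.009048 m/d
L = 1.43 km = 1430 m
t = L/v_c = 1430/0.009048 = 158000 d
   = 158000/365 = 433 yr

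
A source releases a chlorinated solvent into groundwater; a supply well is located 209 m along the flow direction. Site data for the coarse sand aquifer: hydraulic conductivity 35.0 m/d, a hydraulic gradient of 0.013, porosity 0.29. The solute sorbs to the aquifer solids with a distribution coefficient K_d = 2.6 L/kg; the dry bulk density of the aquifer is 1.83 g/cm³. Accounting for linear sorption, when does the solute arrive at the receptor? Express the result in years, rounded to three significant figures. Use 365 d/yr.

6.35 years

Darcy flux q = K·i = 35.0 × 0.013 = 0.4550 m/d
v = Ki/n = 35.0·0.013/0.29 = 1.569 m/d
Retardation R = 1 + ρ_b·K_d/n = 1 + 1.83×2.6/0.29 = 17.41
Contaminant velocity v_c = v/R = 1.569/17.41 = 0.09013 m/d
t = L/v_c = 209/0.09013 = 2319 d
   = 2319/365 = 6.35 yr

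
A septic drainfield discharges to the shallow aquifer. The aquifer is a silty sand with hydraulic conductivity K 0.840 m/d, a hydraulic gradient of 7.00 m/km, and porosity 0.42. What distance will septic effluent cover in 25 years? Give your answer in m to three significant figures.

Darcy flux q = K·i = 0.840 × 0.0070 = 0.005880 m/d
v = Ki/n = 0.840·0.0070/0.42 = 0.01400 m/d
T = 25 yr × 365 = 9125 d
L = v × T = 0.01400 × 9125 = 127.8 m

128 m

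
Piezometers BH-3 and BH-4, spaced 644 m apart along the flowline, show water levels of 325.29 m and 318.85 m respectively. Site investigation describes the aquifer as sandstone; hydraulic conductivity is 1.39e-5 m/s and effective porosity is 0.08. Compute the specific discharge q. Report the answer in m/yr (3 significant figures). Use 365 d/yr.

Hydraulic gradient i = (325.29 − 318.85) / 644 = 6.44 / 644 = 0.01000
K = 1.39e-5 m/s × 86400 s/d = 1.201 m/d
Specific discharge q = 1.201 × 0.01000 = 0.01201 m/d
   = 0.01201 × 365 = 4.38 m/yr

4.38 m/yr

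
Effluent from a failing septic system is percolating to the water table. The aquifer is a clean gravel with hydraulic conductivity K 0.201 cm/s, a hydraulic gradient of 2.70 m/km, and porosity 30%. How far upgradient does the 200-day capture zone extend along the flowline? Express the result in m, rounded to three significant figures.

K = 0.201 cm/s × 864 = 173.7 m/d
Specific discharge q = 173.7 × 0.0027 = 0.4689 m/d
Seepage velocity v = q / n = 0.4689 / 0.30 = 1.563 m/d
L = v × T = 1.563 × 200 = 312.6 m

313 m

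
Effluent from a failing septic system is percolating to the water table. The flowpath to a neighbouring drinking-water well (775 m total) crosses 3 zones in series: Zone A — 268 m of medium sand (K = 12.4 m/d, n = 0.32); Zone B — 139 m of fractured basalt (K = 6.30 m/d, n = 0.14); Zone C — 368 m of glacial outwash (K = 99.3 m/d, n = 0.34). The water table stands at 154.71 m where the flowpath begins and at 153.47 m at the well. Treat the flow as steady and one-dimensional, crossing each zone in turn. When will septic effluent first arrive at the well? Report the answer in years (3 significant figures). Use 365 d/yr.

Total head drop ΔH = 154.71 − 153.47 = 1.24 m
Steady 1-D flow in series ⇒ the Darcy flux q is identical in every zone and the zone head losses add (resistances L/K in series).
Σ(L/K) = 268/12.4 + 139/6.30 + 368/99.3 = 21.61 + 22.06 + 3.706 = 47.38 d
q = ΔH / Σ(L/K) = 1.24 / 47.38 = 0.02617 m/d (same in every zone)
Zone A: v = q/n = 0.02617/0.32 = 0.08178 m/d → t_A = 268/0.08178 = 3277 d
Zone B: v = q/n = 0.02617/0.14 = 0.1869 m/d → t_B = 139/0.1869 = 743.6 d
Zone C: v = q/n = 0.02617/0.34 = 0.07697 m/d → t_C = 368/0.07697 = 4781 d
Total t = 3277 + 743.6 + 4781 = 8802 d
   = 8802 / 365 = 24.1 yr

24.1 years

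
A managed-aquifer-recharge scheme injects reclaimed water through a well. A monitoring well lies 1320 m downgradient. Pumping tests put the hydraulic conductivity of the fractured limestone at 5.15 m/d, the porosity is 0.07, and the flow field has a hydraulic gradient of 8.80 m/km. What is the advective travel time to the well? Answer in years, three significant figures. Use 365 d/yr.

5.59 years

Darcy flux q = K·i = 5.15 × 0.0088 = 0.04532 m/d
Seepage velocity v = q / n = 0.04532 / 0.07 = 0.6474 m/d
t = L / v = 1320 / 0.6474 = 2039 d
   = 2039 / 365 = 5.59 yr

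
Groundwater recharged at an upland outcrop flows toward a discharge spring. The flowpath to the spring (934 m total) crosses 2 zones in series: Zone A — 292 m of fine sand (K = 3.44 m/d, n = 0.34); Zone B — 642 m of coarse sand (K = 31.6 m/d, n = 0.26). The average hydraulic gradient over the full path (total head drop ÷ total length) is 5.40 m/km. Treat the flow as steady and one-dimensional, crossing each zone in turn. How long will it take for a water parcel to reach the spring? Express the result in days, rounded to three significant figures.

5550 days

Steady 1-D flow in series ⇒ the Darcy flux q is identical in every zone and the zone head losses add (resistances L/K in series).
Σ(L/K) = 292/3.44 + 642/31.6 = 84.88 + 20.32 = 105.2 d
K_eq = L_total / Σ(L/K) = 934 / 105.2 = 8.878 m/d
q = K_eq · i = 8.878 × 0.0054 = 0.04794 m/d (same in every zone)
Zone A: v = q/n = 0.04794/0.34 = 0.1410 m/d → t_A = 292/0.1410 = 2071 d
Zone B: v = q/n = 0.04794/0.26 = 0.1844 m/d → t_B = 642/0.1844 = 3482 d
Total t = 2071 + 3482 = 5552 d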